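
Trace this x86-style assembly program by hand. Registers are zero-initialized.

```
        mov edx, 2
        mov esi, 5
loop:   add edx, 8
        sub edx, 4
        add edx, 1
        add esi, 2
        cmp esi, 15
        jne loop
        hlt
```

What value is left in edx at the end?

27

edx=2
esi=5
edx=2+8=10
edx=10-4=6
edx=6+1=7
esi=5+2=7
cmp esi, 15  (cmp 7,15)
jne loop: taken
edx=7+8=15
edx=15-4=11
edx=11+1=12
esi=7+2=9
cmp esi, 15  (cmp 9,15)
jne loop: taken
edx=12+8=20
edx=20-4=16
edx=16+1=17
esi=9+2=11
cmp esi, 15  (cmp 11,15)
jne loop: taken
edx=17+8=25
edx=25-4=21
edx=21+1=22
esi=11+2=13
cmp esi, 15  (cmp 13,15)
jne loop: taken
edx=22+8=30
edx=30-4=26
edx=26+1=27
esi=13+2=15
cmp esi, 15  (cmp 15,15)
jne loop: not taken
halt.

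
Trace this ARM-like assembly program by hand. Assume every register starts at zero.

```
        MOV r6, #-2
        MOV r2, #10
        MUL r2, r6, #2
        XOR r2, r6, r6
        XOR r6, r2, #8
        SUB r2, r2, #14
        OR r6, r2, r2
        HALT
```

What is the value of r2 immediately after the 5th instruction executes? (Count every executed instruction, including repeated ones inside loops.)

MOV r6, #-2 → r6=-2
MOV r2, #10 → r2=10
MUL r2, r6, #2 → r2=(-2)*2=-4
XOR r2, r6, r6 → r2=(-2)^(-2)=0
XOR r6, r2, #8 → r6=0^8=8
After step 5: r2 = 0.

0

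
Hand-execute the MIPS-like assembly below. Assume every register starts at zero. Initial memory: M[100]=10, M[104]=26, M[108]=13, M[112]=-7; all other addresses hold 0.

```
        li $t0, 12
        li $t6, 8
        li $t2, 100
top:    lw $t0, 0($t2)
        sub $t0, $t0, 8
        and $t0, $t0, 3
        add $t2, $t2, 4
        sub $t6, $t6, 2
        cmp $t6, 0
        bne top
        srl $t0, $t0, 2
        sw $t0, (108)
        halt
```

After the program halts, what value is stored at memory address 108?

0

$t0=12
$t6=8
$t2=100
$t0=M[100]=10
$t0=10-8=2
$t0=2&3=2
$t2=100+4=104
$t6=8-2=6
cmp $t6, 0  (cmp 6,0)
bne top: taken
$t0=M[104]=26
$t0=26-8=18
$t0=18&3=2
$t2=104+4=108
$t6=6-2=4
cmp $t6, 0  (cmp 4,0)
bne top: taken
$t0=M[108]=13
$t0=13-8=5
$t0=5&3=1
$t2=108+4=112
$t6=4-2=2
cmp $t6, 0  (cmp 2,0)
bne top: taken
$t0=M[112]=-7
$t0=(-7)-8=-15
$t0=(-15)&3=1
$t2=112+4=116
$t6=2-2=0
cmp $t6, 0  (cmp 0,0)
bne top: not taken
$t0=1>>2=0
sw $t0, (108) → M[108]=0
halt.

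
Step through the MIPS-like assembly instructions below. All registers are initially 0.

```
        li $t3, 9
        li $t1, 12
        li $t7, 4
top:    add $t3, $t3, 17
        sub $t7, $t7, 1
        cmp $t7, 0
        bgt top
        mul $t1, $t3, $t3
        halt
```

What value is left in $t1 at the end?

5929

li $t3, 9 → $t3=9
li $t1, 12 → $t1=12
li $t7, 4 → $t7=4
add $t3, $t3, 17 → $t3=9+17=26
sub $t7, $t7, 1 → $t7=4-1=3
cmp $t7, 0  (cmp 3,0)
bgt top: taken
add $t3, $t3, 17 → $t3=26+17=43
sub $t7, $t7, 1 → $t7=3-1=2
cmp $t7, 0  (cmp 2,0)
bgt top: taken
add $t3, $t3, 17 → $t3=43+17=60
sub $t7, $t7, 1 → $t7=2-1=1
cmp $t7, 0  (cmp 1,0)
bgt top: taken
add $t3, $t3, 17 → $t3=60+17=77
sub $t7, $t7, 1 → $t7=1-1=0
cmp $t7, 0  (cmp 0,0)
bgt top: not taken
mul $t1, $t3, $t3 → $t1=77*77=5929
halt.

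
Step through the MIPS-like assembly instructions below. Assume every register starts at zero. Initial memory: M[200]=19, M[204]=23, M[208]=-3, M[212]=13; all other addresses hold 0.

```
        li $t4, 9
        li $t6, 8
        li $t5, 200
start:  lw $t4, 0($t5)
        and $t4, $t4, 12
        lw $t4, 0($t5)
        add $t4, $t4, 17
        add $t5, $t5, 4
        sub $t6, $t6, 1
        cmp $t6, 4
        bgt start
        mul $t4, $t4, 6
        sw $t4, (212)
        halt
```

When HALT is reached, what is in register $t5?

li $t4, 9 → $t4=9
li $t6, 8 → $t6=8
li $t5, 200 → $t5=200
lw $t4, 0($t5) → $t4=M[200]=19
and $t4, $t4, 12 → $t4=19&12=0
lw $t4, 0($t5) → $t4=M[200]=19
add $t4, $t4, 17 → $t4=19+17=36
add $t5, $t5, 4 → $t5=200+4=204
sub $t6, $t6, 1 → $t6=8-1=7
cmp $t6, 4  (cmp 7,4)
bgt start: taken
lw $t4, 0($t5) → $t4=M[204]=23
and $t4, $t4, 12 → $t4=23&12=4
lw $t4, 0($t5) → $t4=M[204]=23
add $t4, $t4, 17 → $t4=23+17=40
add $t5, $t5, 4 → $t5=204+4=208
sub $t6, $t6, 1 → $t6=7-1=6
cmp $t6, 4  (cmp 6,4)
bgt start: taken
lw $t4, 0($t5) → $t4=M[208]=-3
and $t4, $t4, 12 → $t4=(-3)&12=12
lw $t4, 0($t5) → $t4=M[208]=-3
add $t4, $t4, 17 → $t4=(-3)+17=14
add $t5, $t5, 4 → $t5=208+4=212
sub $t6, $t6, 1 → $t6=6-1=5
cmp $t6, 4  (cmp 5,4)
bgt start: taken
lw $t4, 0($t5) → $t4=M[212]=13
and $t4, $t4, 12 → $t4=13&12=12
lw $t4, 0($t5) → $t4=M[212]=13
add $t4, $t4, 17 → $t4=13+17=30
add $t5, $t5, 4 → $t5=212+4=216
sub $t6, $t6, 1 → $t6=5-1=4
cmp $t6, 4  (cmp 4,4)
bgt start: not taken
mul $t4, $t4, 6 → $t4=30*6=180
sw $t4, (212) → M[212]=180
halt.

216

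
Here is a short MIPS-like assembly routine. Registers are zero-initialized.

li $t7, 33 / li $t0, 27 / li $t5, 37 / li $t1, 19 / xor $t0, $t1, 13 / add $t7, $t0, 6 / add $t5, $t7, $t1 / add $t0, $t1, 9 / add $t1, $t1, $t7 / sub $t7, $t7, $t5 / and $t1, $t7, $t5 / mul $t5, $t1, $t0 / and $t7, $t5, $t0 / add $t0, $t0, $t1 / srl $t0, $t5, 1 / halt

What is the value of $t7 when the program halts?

12

after li $t7, 33: $t7=33
after li $t0, 27: $t0=27
after li $t5, 37: $t5=37
after li $t1, 19: $t1=19
after xor $t0, $t1, 13: $t0=19^13=30
after add $t7, $t0, 6: $t7=30+6=36
after add $t5, $t7, $t1: $t5=36+19=55
after add $t0, $t1, 9: $t0=19+9=28
after add $t1, $t1, $t7: $t1=19+36=55
after sub $t7, $t7, $t5: $t7=36-55=-19
after and $t1, $t7, $t5: $t1=(-19)&55=37
after mul $t5, $t1, $t0: $t5=37*28=1036
after and $t7, $t5, $t0: $t7=1036&28=12
after add $t0, $t0, $t1: $t0=28+37=65
after srl $t0, $t5, 1: $t0=1036>>1=518
halt.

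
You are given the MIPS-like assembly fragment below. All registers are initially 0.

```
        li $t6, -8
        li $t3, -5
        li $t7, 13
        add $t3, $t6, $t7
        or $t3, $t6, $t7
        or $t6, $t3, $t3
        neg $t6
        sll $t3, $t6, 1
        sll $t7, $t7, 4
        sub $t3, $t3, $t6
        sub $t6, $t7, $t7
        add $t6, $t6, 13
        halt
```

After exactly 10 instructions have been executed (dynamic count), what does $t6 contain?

3

after li $t6, -8: $t6=-8
after li $t3, -5: $t3=-5
after li $t7, 13: $t7=13
after add $t3, $t6, $t7: $t3=(-8)+13=5
after or $t3, $t6, $t7: $t3=(-8)|13=-3
after or $t6, $t3, $t3: $t6=(-3)|(-3)=-3
after neg $t6: $t6=-(-3)=3
after sll $t3, $t6, 1: $t3=3<<1=6
after sll $t7, $t7, 4: $t7=13<<4=208
after sub $t3, $t3, $t6: $t3=6-3=3
After step 10: $t6 = 3.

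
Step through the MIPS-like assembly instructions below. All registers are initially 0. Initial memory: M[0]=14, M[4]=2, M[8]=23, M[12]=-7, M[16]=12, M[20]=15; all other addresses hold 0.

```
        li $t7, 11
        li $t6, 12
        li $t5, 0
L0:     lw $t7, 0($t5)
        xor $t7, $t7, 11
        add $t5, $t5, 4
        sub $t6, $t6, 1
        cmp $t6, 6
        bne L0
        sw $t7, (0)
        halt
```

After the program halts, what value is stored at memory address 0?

after li $t7, 11: $t7=11
after li $t6, 12: $t6=12
after li $t5, 0: $t5=0
after lw $t7, 0($t5): $t7=M[0]=14
after xor $t7, $t7, 11: $t7=14^11=5
after add $t5, $t5, 4: $t5=0+4=4
after sub $t6, $t6, 1: $t6=12-1=11
cmp $t6, 6  (cmp 11,6)
bne L0: taken
after lw $t7, 0($t5): $t7=M[4]=2
after xor $t7, $t7, 11: $t7=2^11=9
after add $t5, $t5, 4: $t5=4+4=8
after sub $t6, $t6, 1: $t6=11-1=10
cmp $t6, 6  (cmp 10,6)
bne L0: taken
after lw $t7, 0($t5): $t7=M[8]=23
after xor $t7, $t7, 11: $t7=23^11=28
after add $t5, $t5, 4: $t5=8+4=12
after sub $t6, $t6, 1: $t6=10-1=9
cmp $t6, 6  (cmp 9,6)
bne L0: taken
after lw $t7, 0($t5): $t7=M[12]=-7
after xor $t7, $t7, 11: $t7=(-7)^11=-14
after add $t5, $t5, 4: $t5=12+4=16
after sub $t6, $t6, 1: $t6=9-1=8
cmp $t6, 6  (cmp 8,6)
bne L0: taken
after lw $t7, 0($t5): $t7=M[16]=12
after xor $t7, $t7, 11: $t7=12^11=7
after add $t5, $t5, 4: $t5=16+4=20
after sub $t6, $t6, 1: $t6=8-1=7
cmp $t6, 6  (cmp 7,6)
bne L0: taken
after lw $t7, 0($t5): $t7=M[20]=15
after xor $t7, $t7, 11: $t7=15^11=4
after add $t5, $t5, 4: $t5=20+4=24
after sub $t6, $t6, 1: $t6=7-1=6
cmp $t6, 6  (cmp 6,6)
bne L0: not taken
sw $t7, (0) → M[0]=4
halt.

4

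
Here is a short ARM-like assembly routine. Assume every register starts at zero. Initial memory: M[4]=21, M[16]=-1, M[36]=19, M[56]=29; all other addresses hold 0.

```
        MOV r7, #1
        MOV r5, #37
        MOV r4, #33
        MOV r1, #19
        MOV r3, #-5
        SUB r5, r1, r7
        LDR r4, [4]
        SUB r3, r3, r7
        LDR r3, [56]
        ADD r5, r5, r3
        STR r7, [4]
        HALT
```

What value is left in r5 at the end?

after MOV r7, #1: r7=1
after MOV r5, #37: r5=37
after MOV r4, #33: r4=33
after MOV r1, #19: r1=19
after MOV r3, #-5: r3=-5
after SUB r5, r1, r7: r5=19-1=18
after LDR r4, [4]: r4=M[4]=21
after SUB r3, r3, r7: r3=(-5)-1=-6
after LDR r3, [56]: r3=M[56]=29
after ADD r5, r5, r3: r5=18+29=47
STR r7, [4] → M[4]=1
halt.

47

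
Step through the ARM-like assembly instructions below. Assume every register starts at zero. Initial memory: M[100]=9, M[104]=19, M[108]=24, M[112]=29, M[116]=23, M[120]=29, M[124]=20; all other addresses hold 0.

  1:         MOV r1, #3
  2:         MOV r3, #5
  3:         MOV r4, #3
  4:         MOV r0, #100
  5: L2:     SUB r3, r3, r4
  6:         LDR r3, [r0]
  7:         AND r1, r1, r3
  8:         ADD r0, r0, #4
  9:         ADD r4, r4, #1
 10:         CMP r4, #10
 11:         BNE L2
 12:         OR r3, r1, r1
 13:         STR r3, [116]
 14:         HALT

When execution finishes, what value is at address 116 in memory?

MOV r1, #3 → r1=3
MOV r3, #5 → r3=5
MOV r4, #3 → r4=3
MOV r0, #100 → r0=100
SUB r3, r3, r4 → r3=5-3=2
LDR r3, [r0] → r3=M[100]=9
AND r1, r1, r3 → r1=3&9=1
ADD r0, r0, #4 → r0=100+4=104
ADD r4, r4, #1 → r4=3+1=4
CMP r4, #10  (cmp 4,10)
BNE L2: taken
SUB r3, r3, r4 → r3=9-4=5
LDR r3, [r0] → r3=M[104]=19
AND r1, r1, r3 → r1=1&19=1
ADD r0, r0, #4 → r0=104+4=108
ADD r4, r4, #1 → r4=4+1=5
CMP r4, #10  (cmp 5,10)
BNE L2: taken
SUB r3, r3, r4 → r3=19-5=14
LDR r3, [r0] → r3=M[108]=24
AND r1, r1, r3 → r1=1&24=0
ADD r0, r0, #4 → r0=108+4=112
ADD r4, r4, #1 → r4=5+1=6
CMP r4, #10  (cmp 6,10)
BNE L2: taken
SUB r3, r3, r4 → r3=24-6=18
LDR r3, [r0] → r3=M[112]=29
AND r1, r1, r3 → r1=0&29=0
ADD r0, r0, #4 → r0=112+4=116
ADD r4, r4, #1 → r4=6+1=7
CMP r4, #10  (cmp 7,10)
BNE L2: taken
SUB r3, r3, r4 → r3=29-7=22
LDR r3, [r0] → r3=M[116]=23
AND r1, r1, r3 → r1=0&23=0
ADD r0, r0, #4 → r0=116+4=120
ADD r4, r4, #1 → r4=7+1=8
CMP r4, #10  (cmp 8,10)
BNE L2: taken
SUB r3, r3, r4 → r3=23-8=15
LDR r3, [r0] → r3=M[120]=29
AND r1, r1, r3 → r1=0&29=0
ADD r0, r0, #4 → r0=120+4=124
ADD r4, r4, #1 → r4=8+1=9
CMP r4, #10  (cmp 9,10)
BNE L2: taken
SUB r3, r3, r4 → r3=29-9=20
LDR r3, [r0] → r3=M[124]=20
AND r1, r1, r3 → r1=0&20=0
ADD r0, r0, #4 → r0=124+4=128
ADD r4, r4, #1 → r4=9+1=10
CMP r4, #10  (cmp 10,10)
BNE L2: not taken
OR r3, r1, r1 → r3=0|0=0
STR r3, [116] → M[116]=0
halt.

0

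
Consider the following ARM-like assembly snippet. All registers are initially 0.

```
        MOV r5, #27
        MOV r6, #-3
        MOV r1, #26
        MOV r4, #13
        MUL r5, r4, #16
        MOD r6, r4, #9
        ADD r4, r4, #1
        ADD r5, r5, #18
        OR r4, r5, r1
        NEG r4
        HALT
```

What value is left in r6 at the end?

4

after MOV r5, #27: r5=27
after MOV r6, #-3: r6=-3
after MOV r1, #26: r1=26
after MOV r4, #13: r4=13
after MUL r5, r4, #16: r5=13*16=208
after MOD r6, r4, #9: r6=13%9=4
after ADD r4, r4, #1: r4=13+1=14
after ADD r5, r5, #18: r5=208+18=226
after OR r4, r5, r1: r4=226|26=250
after NEG r4: r4=-(250)=-250
halt.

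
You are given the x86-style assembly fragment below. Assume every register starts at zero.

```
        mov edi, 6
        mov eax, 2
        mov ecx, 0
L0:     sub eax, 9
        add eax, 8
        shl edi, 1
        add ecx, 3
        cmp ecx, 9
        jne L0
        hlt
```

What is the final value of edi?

after mov edi, 6: edi=6
after mov eax, 2: eax=2
after mov ecx, 0: ecx=0
after sub eax, 9: eax=2-9=-7
after add eax, 8: eax=(-7)+8=1
after shl edi, 1: edi=6<<1=12
after add ecx, 3: ecx=0+3=3
cmp ecx, 9  (cmp 3,9)
jne L0: taken
after sub eax, 9: eax=1-9=-8
after add eax, 8: eax=(-8)+8=0
after shl edi, 1: edi=12<<1=24
after add ecx, 3: ecx=3+3=6
cmp ecx, 9  (cmp 6,9)
jne L0: taken
after sub eax, 9: eax=0-9=-9
after add eax, 8: eax=(-9)+8=-1
after shl edi, 1: edi=24<<1=48
after add ecx, 3: ecx=6+3=9
cmp ecx, 9  (cmp 9,9)
jne L0: not taken
halt.

48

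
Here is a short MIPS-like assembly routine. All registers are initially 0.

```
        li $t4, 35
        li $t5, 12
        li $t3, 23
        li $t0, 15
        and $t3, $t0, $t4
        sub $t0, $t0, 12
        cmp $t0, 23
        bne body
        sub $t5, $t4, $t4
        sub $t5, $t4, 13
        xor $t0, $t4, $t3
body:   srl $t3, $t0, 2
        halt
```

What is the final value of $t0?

3

after li $t4, 35: $t4=35
after li $t5, 12: $t5=12
after li $t3, 23: $t3=23
after li $t0, 15: $t0=15
after and $t3, $t0, $t4: $t3=15&35=3
after sub $t0, $t0, 12: $t0=15-12=3
cmp $t0, 23  (cmp 3,23)
bne body: taken
after srl $t3, $t0, 2: $t3=3>>2=0
halt.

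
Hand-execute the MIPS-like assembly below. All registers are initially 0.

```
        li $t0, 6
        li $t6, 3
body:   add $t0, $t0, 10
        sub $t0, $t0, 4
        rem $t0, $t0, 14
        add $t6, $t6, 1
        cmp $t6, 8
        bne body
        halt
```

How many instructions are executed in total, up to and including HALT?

33

li $t0, 6 → $t0=6
li $t6, 3 → $t6=3
add $t0, $t0, 10 → $t0=6+10=16
sub $t0, $t0, 4 → $t0=16-4=12
rem $t0, $t0, 14 → $t0=12%14=12
add $t6, $t6, 1 → $t6=3+1=4
cmp $t6, 8  (cmp 4,8)
bne body: taken
add $t0, $t0, 10 → $t0=12+10=22
sub $t0, $t0, 4 → $t0=22-4=18
rem $t0, $t0, 14 → $t0=18%14=4
add $t6, $t6, 1 → $t6=4+1=5
cmp $t6, 8  (cmp 5,8)
bne body: taken
add $t0, $t0, 10 → $t0=4+10=14
sub $t0, $t0, 4 → $t0=14-4=10
rem $t0, $t0, 14 → $t0=10%14=10
add $t6, $t6, 1 → $t6=5+1=6
cmp $t6, 8  (cmp 6,8)
bne body: taken
add $t0, $t0, 10 → $t0=10+10=20
sub $t0, $t0, 4 → $t0=20-4=16
rem $t0, $t0, 14 → $t0=16%14=2
add $t6, $t6, 1 → $t6=6+1=7
cmp $t6, 8  (cmp 7,8)
bne body: taken
add $t0, $t0, 10 → $t0=2+10=12
sub $t0, $t0, 4 → $t0=12-4=8
rem $t0, $t0, 14 → $t0=8%14=8
add $t6, $t6, 1 → $t6=7+1=8
cmp $t6, 8  (cmp 8,8)
bne body: not taken
halt.
Total executed instructions: 33.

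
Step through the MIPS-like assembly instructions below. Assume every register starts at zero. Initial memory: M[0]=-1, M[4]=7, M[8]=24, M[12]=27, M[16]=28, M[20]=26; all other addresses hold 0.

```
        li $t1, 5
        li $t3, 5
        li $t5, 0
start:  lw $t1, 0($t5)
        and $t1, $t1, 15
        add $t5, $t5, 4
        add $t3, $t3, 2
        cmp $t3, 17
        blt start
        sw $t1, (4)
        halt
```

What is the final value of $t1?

$t1=5
$t3=5
$t5=0
$t1=M[0]=-1
$t1=(-1)&15=15
$t5=0+4=4
$t3=5+2=7
cmp $t3, 17  (cmp 7,17)
blt start: taken
$t1=M[4]=7
$t1=7&15=7
$t5=4+4=8
$t3=7+2=9
cmp $t3, 17  (cmp 9,17)
blt start: taken
$t1=M[8]=24
$t1=24&15=8
$t5=8+4=12
$t3=9+2=11
cmp $t3, 17  (cmp 11,17)
blt start: taken
$t1=M[12]=27
$t1=27&15=11
$t5=12+4=16
$t3=11+2=13
cmp $t3, 17  (cmp 13,17)
blt start: taken
$t1=M[16]=28
$t1=28&15=12
$t5=16+4=20
$t3=13+2=15
cmp $t3, 17  (cmp 15,17)
blt start: taken
$t1=M[20]=26
$t1=26&15=10
$t5=20+4=24
$t3=15+2=17
cmp $t3, 17  (cmp 17,17)
blt start: not taken
sw $t1, (4) → M[4]=10
halt.

10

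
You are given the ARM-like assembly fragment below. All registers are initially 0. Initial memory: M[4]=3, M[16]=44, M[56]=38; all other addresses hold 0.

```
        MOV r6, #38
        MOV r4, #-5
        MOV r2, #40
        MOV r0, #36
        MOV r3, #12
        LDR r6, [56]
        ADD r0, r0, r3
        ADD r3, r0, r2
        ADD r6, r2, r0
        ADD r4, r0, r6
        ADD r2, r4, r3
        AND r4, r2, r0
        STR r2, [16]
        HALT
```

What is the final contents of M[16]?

224

after MOV r6, #38: r6=38
after MOV r4, #-5: r4=-5
after MOV r2, #40: r2=40
after MOV r0, #36: r0=36
after MOV r3, #12: r3=12
after LDR r6, [56]: r6=M[56]=38
after ADD r0, r0, r3: r0=36+12=48
after ADD r3, r0, r2: r3=48+40=88
after ADD r6, r2, r0: r6=40+48=88
after ADD r4, r0, r6: r4=48+88=136
after ADD r2, r4, r3: r2=136+88=224
after AND r4, r2, r0: r4=224&48=32
STR r2, [16] → M[16]=224
halt.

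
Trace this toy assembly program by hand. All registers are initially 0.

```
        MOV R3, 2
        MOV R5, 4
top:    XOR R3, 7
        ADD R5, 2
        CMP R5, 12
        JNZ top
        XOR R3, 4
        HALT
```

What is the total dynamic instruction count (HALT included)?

R3=2
R5=4
R3=2^7=5
R5=4+2=6
CMP R5, 12  (cmp 6,12)
JNZ top: taken
R3=5^7=2
R5=6+2=8
CMP R5, 12  (cmp 8,12)
JNZ top: taken
R3=2^7=5
R5=8+2=10
CMP R5, 12  (cmp 10,12)
JNZ top: taken
R3=5^7=2
R5=10+2=12
CMP R5, 12  (cmp 12,12)
JNZ top: not taken
R3=2^4=6
halt.
Total executed instructions: 20.

20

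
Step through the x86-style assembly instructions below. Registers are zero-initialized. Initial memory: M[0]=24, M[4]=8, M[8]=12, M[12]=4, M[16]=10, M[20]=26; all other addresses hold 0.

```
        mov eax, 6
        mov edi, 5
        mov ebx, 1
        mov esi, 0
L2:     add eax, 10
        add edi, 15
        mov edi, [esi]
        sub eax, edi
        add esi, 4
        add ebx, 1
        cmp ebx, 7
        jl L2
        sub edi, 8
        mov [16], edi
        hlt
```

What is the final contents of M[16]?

after mov eax, 6: eax=6
after mov edi, 5: edi=5
after mov ebx, 1: ebx=1
after mov esi, 0: esi=0
after add eax, 10: eax=6+10=16
after add edi, 15: edi=5+15=20
after mov edi, [esi]: edi=M[0]=24
after sub eax, edi: eax=16-24=-8
after add esi, 4: esi=0+4=4
after add ebx, 1: ebx=1+1=2
cmp ebx, 7  (cmp 2,7)
jl L2: taken
after add eax, 10: eax=(-8)+10=2
after add edi, 15: edi=24+15=39
after mov edi, [esi]: edi=M[4]=8
after sub eax, edi: eax=2-8=-6
after add esi, 4: esi=4+4=8
after add ebx, 1: ebx=2+1=3
cmp ebx, 7  (cmp 3,7)
jl L2: taken
after add eax, 10: eax=(-6)+10=4
after add edi, 15: edi=8+15=23
after mov edi, [esi]: edi=M[8]=12
after sub eax, edi: eax=4-12=-8
after add esi, 4: esi=8+4=12
after add ebx, 1: ebx=3+1=4
cmp ebx, 7  (cmp 4,7)
jl L2: taken
after add eax, 10: eax=(-8)+10=2
after add edi, 15: edi=12+15=27
after mov edi, [esi]: edi=M[12]=4
after sub eax, edi: eax=2-4=-2
after add esi, 4: esi=12+4=16
after add ebx, 1: ebx=4+1=5
cmp ebx, 7  (cmp 5,7)
jl L2: taken
after add eax, 10: eax=(-2)+10=8
after add edi, 15: edi=4+15=19
after mov edi, [esi]: edi=M[16]=10
after sub eax, edi: eax=8-10=-2
after add esi, 4: esi=16+4=20
after add ebx, 1: ebx=5+1=6
cmp ebx, 7  (cmp 6,7)
jl L2: taken
after add eax, 10: eax=(-2)+10=8
after add edi, 15: edi=10+15=25
after mov edi, [esi]: edi=M[20]=26
after sub eax, edi: eax=8-26=-18
after add esi, 4: esi=20+4=24
after add ebx, 1: ebx=6+1=7
cmp ebx, 7  (cmp 7,7)
jl L2: not taken
after sub edi, 8: edi=26-8=18
mov [16], edi → M[16]=18
halt.

18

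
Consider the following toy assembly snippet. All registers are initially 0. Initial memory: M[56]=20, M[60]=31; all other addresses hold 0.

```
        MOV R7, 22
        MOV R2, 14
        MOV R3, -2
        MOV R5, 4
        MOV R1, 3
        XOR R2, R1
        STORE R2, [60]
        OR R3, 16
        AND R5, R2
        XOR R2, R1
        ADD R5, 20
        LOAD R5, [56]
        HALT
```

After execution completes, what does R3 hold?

MOV R7, 22 → R7=22
MOV R2, 14 → R2=14
MOV R3, -2 → R3=-2
MOV R5, 4 → R5=4
MOV R1, 3 → R1=3
XOR R2, R1 → R2=14^3=13
STORE R2, [60] → M[60]=13
OR R3, 16 → R3=(-2)|16=-2
AND R5, R2 → R5=4&13=4
XOR R2, R1 → R2=13^3=14
ADD R5, 20 → R5=4+20=24
LOAD R5, [56] → R5=M[56]=20
halt.

-2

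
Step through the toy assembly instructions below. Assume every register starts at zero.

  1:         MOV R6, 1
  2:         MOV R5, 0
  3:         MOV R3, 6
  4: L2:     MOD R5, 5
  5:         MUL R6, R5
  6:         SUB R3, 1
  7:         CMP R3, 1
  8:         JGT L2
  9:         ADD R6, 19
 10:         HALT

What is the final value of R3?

after MOV R6, 1: R6=1
after MOV R5, 0: R5=0
after MOV R3, 6: R3=6
after MOD R5, 5: R5=0%5=0
after MUL R6, R5: R6=1*0=0
after SUB R3, 1: R3=6-1=5
CMP R3, 1  (cmp 5,1)
JGT L2: taken
after MOD R5, 5: R5=0%5=0
after MUL R6, R5: R6=0*0=0
after SUB R3, 1: R3=5-1=4
CMP R3, 1  (cmp 4,1)
JGT L2: taken
after MOD R5, 5: R5=0%5=0
after MUL R6, R5: R6=0*0=0
after SUB R3, 1: R3=4-1=3
CMP R3, 1  (cmp 3,1)
JGT L2: taken
after MOD R5, 5: R5=0%5=0
after MUL R6, R5: R6=0*0=0
after SUB R3, 1: R3=3-1=2
CMP R3, 1  (cmp 2,1)
JGT L2: taken
after MOD R5, 5: R5=0%5=0
after MUL R6, R5: R6=0*0=0
after SUB R3, 1: R3=2-1=1
CMP R3, 1  (cmp 1,1)
JGT L2: not taken
after ADD R6, 19: R6=0+19=19
halt.

1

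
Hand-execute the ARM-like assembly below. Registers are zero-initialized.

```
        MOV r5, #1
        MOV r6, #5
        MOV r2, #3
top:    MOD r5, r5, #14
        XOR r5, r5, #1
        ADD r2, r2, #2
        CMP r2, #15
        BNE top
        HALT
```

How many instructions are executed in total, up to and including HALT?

r5=1
r6=5
r2=3
r5=1%14=1
r5=1^1=0
r2=3+2=5
CMP r2, #15  (cmp 5,15)
BNE top: taken
r5=0%14=0
r5=0^1=1
r2=5+2=7
CMP r2, #15  (cmp 7,15)
BNE top: taken
r5=1%14=1
r5=1^1=0
r2=7+2=9
CMP r2, #15  (cmp 9,15)
BNE top: taken
r5=0%14=0
r5=0^1=1
r2=9+2=11
CMP r2, #15  (cmp 11,15)
BNE top: taken
r5=1%14=1
r5=1^1=0
r2=11+2=13
CMP r2, #15  (cmp 13,15)
BNE top: taken
r5=0%14=0
r5=0^1=1
r2=13+2=15
CMP r2, #15  (cmp 15,15)
BNE top: not taken
halt.
Total executed instructions: 34.

34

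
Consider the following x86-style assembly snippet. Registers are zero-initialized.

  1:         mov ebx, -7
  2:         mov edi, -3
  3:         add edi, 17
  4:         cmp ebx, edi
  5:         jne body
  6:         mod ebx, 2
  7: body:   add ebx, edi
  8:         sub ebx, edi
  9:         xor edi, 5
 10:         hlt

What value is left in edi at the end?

mov ebx, -7 → ebx=-7
mov edi, -3 → edi=-3
add edi, 17 → edi=(-3)+17=14
cmp ebx, edi  (cmp -7,14)
jne body: taken
add ebx, edi → ebx=(-7)+14=7
sub ebx, edi → ebx=7-14=-7
xor edi, 5 → edi=14^5=11
halt.

11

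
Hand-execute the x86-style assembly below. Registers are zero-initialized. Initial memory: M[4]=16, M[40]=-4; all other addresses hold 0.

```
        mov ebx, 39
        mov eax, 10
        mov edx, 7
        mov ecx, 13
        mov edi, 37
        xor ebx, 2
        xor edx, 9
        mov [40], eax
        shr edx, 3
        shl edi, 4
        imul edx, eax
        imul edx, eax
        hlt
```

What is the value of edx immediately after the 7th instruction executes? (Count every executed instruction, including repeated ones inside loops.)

after mov ebx, 39: ebx=39
after mov eax, 10: eax=10
after mov edx, 7: edx=7
after mov ecx, 13: ecx=13
after mov edi, 37: edi=37
after xor ebx, 2: ebx=39^2=37
after xor edx, 9: edx=7^9=14
After step 7: edx = 14.

14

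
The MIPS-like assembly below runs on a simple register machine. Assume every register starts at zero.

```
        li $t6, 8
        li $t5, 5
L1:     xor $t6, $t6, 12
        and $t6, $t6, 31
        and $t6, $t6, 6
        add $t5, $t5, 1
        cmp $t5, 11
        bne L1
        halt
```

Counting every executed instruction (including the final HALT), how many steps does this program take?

after li $t6, 8: $t6=8
after li $t5, 5: $t5=5
after xor $t6, $t6, 12: $t6=8^12=4
after and $t6, $t6, 31: $t6=4&31=4
after and $t6, $t6, 6: $t6=4&6=4
after add $t5, $t5, 1: $t5=5+1=6
cmp $t5, 11  (cmp 6,11)
bne L1: taken
after xor $t6, $t6, 12: $t6=4^12=8
after and $t6, $t6, 31: $t6=8&31=8
after and $t6, $t6, 6: $t6=8&6=0
after add $t5, $t5, 1: $t5=6+1=7
cmp $t5, 11  (cmp 7,11)
bne L1: taken
after xor $t6, $t6, 12: $t6=0^12=12
after and $t6, $t6, 31: $t6=12&31=12
after and $t6, $t6, 6: $t6=12&6=4
after add $t5, $t5, 1: $t5=7+1=8
cmp $t5, 11  (cmp 8,11)
bne L1: taken
after xor $t6, $t6, 12: $t6=4^12=8
after and $t6, $t6, 31: $t6=8&31=8
after and $t6, $t6, 6: $t6=8&6=0
after add $t5, $t5, 1: $t5=8+1=9
cmp $t5, 11  (cmp 9,11)
bne L1: taken
after xor $t6, $t6, 12: $t6=0^12=12
after and $t6, $t6, 31: $t6=12&31=12
after and $t6, $t6, 6: $t6=12&6=4
after add $t5, $t5, 1: $t5=9+1=10
cmp $t5, 11  (cmp 10,11)
bne L1: taken
after xor $t6, $t6, 12: $t6=4^12=8
after and $t6, $t6, 31: $t6=8&31=8
after and $t6, $t6, 6: $t6=8&6=0
after add $t5, $t5, 1: $t5=10+1=11
cmp $t5, 11  (cmp 11,11)
bne L1: not taken
halt.
Total executed instructions: 39.

39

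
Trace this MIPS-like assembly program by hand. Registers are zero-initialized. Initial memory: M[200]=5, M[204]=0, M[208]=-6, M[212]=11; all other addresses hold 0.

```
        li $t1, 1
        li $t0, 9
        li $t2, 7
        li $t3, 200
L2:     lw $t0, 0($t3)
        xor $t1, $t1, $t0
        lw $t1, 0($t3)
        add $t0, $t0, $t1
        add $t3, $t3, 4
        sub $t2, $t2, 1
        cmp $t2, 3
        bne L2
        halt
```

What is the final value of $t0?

li $t1, 1 → $t1=1
li $t0, 9 → $t0=9
li $t2, 7 → $t2=7
li $t3, 200 → $t3=200
lw $t0, 0($t3) → $t0=M[200]=5
xor $t1, $t1, $t0 → $t1=1^5=4
lw $t1, 0($t3) → $t1=M[200]=5
add $t0, $t0, $t1 → $t0=5+5=10
add $t3, $t3, 4 → $t3=200+4=204
sub $t2, $t2, 1 → $t2=7-1=6
cmp $t2, 3  (cmp 6,3)
bne L2: taken
lw $t0, 0($t3) → $t0=M[204]=0
xor $t1, $t1, $t0 → $t1=5^0=5
lw $t1, 0($t3) → $t1=M[204]=0
add $t0, $t0, $t1 → $t0=0+0=0
add $t3, $t3, 4 → $t3=204+4=208
sub $t2, $t2, 1 → $t2=6-1=5
cmp $t2, 3  (cmp 5,3)
bne L2: taken
lw $t0, 0($t3) → $t0=M[208]=-6
xor $t1, $t1, $t0 → $t1=0^(-6)=-6
lw $t1, 0($t3) → $t1=M[208]=-6
add $t0, $t0, $t1 → $t0=(-6)+(-6)=-12
add $t3, $t3, 4 → $t3=208+4=212
sub $t2, $t2, 1 → $t2=5-1=4
cmp $t2, 3  (cmp 4,3)
bne L2: taken
lw $t0, 0($t3) → $t0=M[212]=11
xor $t1, $t1, $t0 → $t1=(-6)^11=-15
lw $t1, 0($t3) → $t1=M[212]=11
add $t0, $t0, $t1 → $t0=11+11=22
add $t3, $t3, 4 → $t3=212+4=216
sub $t2, $t2, 1 → $t2=4-1=3
cmp $t2, 3  (cmp 3,3)
bne L2: not taken
halt.

22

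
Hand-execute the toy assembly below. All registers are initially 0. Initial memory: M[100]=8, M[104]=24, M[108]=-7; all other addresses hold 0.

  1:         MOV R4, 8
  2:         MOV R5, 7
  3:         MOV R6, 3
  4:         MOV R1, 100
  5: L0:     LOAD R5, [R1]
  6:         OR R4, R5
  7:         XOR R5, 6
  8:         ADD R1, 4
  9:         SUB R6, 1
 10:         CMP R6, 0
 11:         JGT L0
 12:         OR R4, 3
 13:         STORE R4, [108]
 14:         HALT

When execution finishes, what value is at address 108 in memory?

R4=8
R5=7
R6=3
R1=100
R5=M[100]=8
R4=8|8=8
R5=8^6=14
R1=100+4=104
R6=3-1=2
CMP R6, 0  (cmp 2,0)
JGT L0: taken
R5=M[104]=24
R4=8|24=24
R5=24^6=30
R1=104+4=108
R6=2-1=1
CMP R6, 0  (cmp 1,0)
JGT L0: taken
R5=M[108]=-7
R4=24|(-7)=-7
R5=(-7)^6=-1
R1=108+4=112
R6=1-1=0
CMP R6, 0  (cmp 0,0)
JGT L0: not taken
R4=(-7)|3=-5
STORE R4, [108] → M[108]=-5
halt.

-5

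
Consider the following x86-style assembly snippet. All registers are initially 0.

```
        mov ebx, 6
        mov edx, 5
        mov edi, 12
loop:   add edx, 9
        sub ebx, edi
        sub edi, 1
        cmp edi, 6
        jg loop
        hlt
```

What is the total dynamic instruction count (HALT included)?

34

after mov ebx, 6: ebx=6
after mov edx, 5: edx=5
after mov edi, 12: edi=12
after add edx, 9: edx=5+9=14
after sub ebx, edi: ebx=6-12=-6
after sub edi, 1: edi=12-1=11
cmp edi, 6  (cmp 11,6)
jg loop: taken
after add edx, 9: edx=14+9=23
after sub ebx, edi: ebx=(-6)-11=-17
after sub edi, 1: edi=11-1=10
cmp edi, 6  (cmp 10,6)
jg loop: taken
after add edx, 9: edx=23+9=32
after sub ebx, edi: ebx=(-17)-10=-27
after sub edi, 1: edi=10-1=9
cmp edi, 6  (cmp 9,6)
jg loop: taken
after add edx, 9: edx=32+9=41
after sub ebx, edi: ebx=(-27)-9=-36
after sub edi, 1: edi=9-1=8
cmp edi, 6  (cmp 8,6)
jg loop: taken
after add edx, 9: edx=41+9=50
after sub ebx, edi: ebx=(-36)-8=-44
after sub edi, 1: edi=8-1=7
cmp edi, 6  (cmp 7,6)
jg loop: taken
after add edx, 9: edx=50+9=59
after sub ebx, edi: ebx=(-44)-7=-51
after sub edi, 1: edi=7-1=6
cmp edi, 6  (cmp 6,6)
jg loop: not taken
halt.
Total executed instructions: 34.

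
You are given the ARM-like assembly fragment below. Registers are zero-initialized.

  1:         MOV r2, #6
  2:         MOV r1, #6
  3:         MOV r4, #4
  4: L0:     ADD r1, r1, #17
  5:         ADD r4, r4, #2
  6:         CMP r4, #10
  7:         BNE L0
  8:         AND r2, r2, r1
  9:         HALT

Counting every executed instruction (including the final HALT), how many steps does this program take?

MOV r2, #6 → r2=6
MOV r1, #6 → r1=6
MOV r4, #4 → r4=4
ADD r1, r1, #17 → r1=6+17=23
ADD r4, r4, #2 → r4=4+2=6
CMP r4, #10  (cmp 6,10)
BNE L0: taken
ADD r1, r1, #17 → r1=23+17=40
ADD r4, r4, #2 → r4=6+2=8
CMP r4, #10  (cmp 8,10)
BNE L0: taken
ADD r1, r1, #17 → r1=40+17=57
ADD r4, r4, #2 → r4=8+2=10
CMP r4, #10  (cmp 10,10)
BNE L0: not taken
AND r2, r2, r1 → r2=6&57=0
halt.
Total executed instructions: 17.

17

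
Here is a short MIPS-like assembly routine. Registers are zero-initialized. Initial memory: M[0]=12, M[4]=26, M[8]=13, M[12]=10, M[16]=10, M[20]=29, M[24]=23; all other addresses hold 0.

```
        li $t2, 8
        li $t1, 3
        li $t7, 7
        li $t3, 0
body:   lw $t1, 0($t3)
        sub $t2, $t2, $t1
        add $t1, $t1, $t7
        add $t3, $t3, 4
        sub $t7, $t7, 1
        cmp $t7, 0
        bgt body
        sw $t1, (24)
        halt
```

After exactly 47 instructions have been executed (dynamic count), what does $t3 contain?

24

li $t2, 8 → $t2=8
li $t1, 3 → $t1=3
li $t7, 7 → $t7=7
li $t3, 0 → $t3=0
lw $t1, 0($t3) → $t1=M[0]=12
sub $t2, $t2, $t1 → $t2=8-12=-4
add $t1, $t1, $t7 → $t1=12+7=19
add $t3, $t3, 4 → $t3=0+4=4
sub $t7, $t7, 1 → $t7=7-1=6
cmp $t7, 0  (cmp 6,0)
bgt body: taken
lw $t1, 0($t3) → $t1=M[4]=26
sub $t2, $t2, $t1 → $t2=(-4)-26=-30
add $t1, $t1, $t7 → $t1=26+6=32
add $t3, $t3, 4 → $t3=4+4=8
sub $t7, $t7, 1 → $t7=6-1=5
cmp $t7, 0  (cmp 5,0)
bgt body: taken
lw $t1, 0($t3) → $t1=M[8]=13
sub $t2, $t2, $t1 → $t2=(-30)-13=-43
add $t1, $t1, $t7 → $t1=13+5=18
add $t3, $t3, 4 → $t3=8+4=12
sub $t7, $t7, 1 → $t7=5-1=4
cmp $t7, 0  (cmp 4,0)
bgt body: taken
lw $t1, 0($t3) → $t1=M[12]=10
sub $t2, $t2, $t1 → $t2=(-43)-10=-53
add $t1, $t1, $t7 → $t1=10+4=14
add $t3, $t3, 4 → $t3=12+4=16
sub $t7, $t7, 1 → $t7=4-1=3
cmp $t7, 0  (cmp 3,0)
bgt body: taken
lw $t1, 0($t3) → $t1=M[16]=10
sub $t2, $t2, $t1 → $t2=(-53)-10=-63
add $t1, $t1, $t7 → $t1=10+3=13
add $t3, $t3, 4 → $t3=16+4=20
sub $t7, $t7, 1 → $t7=3-1=2
cmp $t7, 0  (cmp 2,0)
bgt body: taken
lw $t1, 0($t3) → $t1=M[20]=29
sub $t2, $t2, $t1 → $t2=(-63)-29=-92
add $t1, $t1, $t7 → $t1=29+2=31
add $t3, $t3, 4 → $t3=20+4=24
sub $t7, $t7, 1 → $t7=2-1=1
cmp $t7, 0  (cmp 1,0)
bgt body: taken
lw $t1, 0($t3) → $t1=M[24]=23
After step 47: $t3 = 24.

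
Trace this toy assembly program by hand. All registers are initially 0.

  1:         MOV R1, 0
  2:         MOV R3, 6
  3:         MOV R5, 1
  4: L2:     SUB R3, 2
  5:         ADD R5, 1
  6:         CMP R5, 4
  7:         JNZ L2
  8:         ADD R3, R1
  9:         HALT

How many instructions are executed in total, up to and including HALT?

R1=0
R3=6
R5=1
R3=6-2=4
R5=1+1=2
CMP R5, 4  (cmp 2,4)
JNZ L2: taken
R3=4-2=2
R5=2+1=3
CMP R5, 4  (cmp 3,4)
JNZ L2: taken
R3=2-2=0
R5=3+1=4
CMP R5, 4  (cmp 4,4)
JNZ L2: not taken
R3=0+0=0
halt.
Total executed instructions: 17.

17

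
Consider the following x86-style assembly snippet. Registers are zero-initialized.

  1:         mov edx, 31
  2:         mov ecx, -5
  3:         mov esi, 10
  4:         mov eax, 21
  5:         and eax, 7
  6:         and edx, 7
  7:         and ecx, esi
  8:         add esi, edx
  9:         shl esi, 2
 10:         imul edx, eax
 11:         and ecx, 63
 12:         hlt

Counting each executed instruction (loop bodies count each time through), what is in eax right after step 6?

mov edx, 31 → edx=31
mov ecx, -5 → ecx=-5
mov esi, 10 → esi=10
mov eax, 21 → eax=21
and eax, 7 → eax=21&7=5
and edx, 7 → edx=31&7=7
After step 6: eax = 5.

5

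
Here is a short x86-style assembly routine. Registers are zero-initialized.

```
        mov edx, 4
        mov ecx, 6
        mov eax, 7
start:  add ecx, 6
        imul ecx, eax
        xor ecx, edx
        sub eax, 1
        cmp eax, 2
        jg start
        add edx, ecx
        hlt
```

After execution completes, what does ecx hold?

31130

edx=4
ecx=6
eax=7
ecx=6+6=12
ecx=12*7=84
ecx=84^4=80
eax=7-1=6
cmp eax, 2  (cmp 6,2)
jg start: taken
ecx=80+6=86
ecx=86*6=516
ecx=516^4=512
eax=6-1=5
cmp eax, 2  (cmp 5,2)
jg start: taken
ecx=512+6=518
ecx=518*5=2590
ecx=2590^4=2586
eax=5-1=4
cmp eax, 2  (cmp 4,2)
jg start: taken
ecx=2586+6=2592
ecx=2592*4=10368
ecx=10368^4=10372
eax=4-1=3
cmp eax, 2  (cmp 3,2)
jg start: taken
ecx=10372+6=10378
ecx=10378*3=31134
ecx=31134^4=31130
eax=3-1=2
cmp eax, 2  (cmp 2,2)
jg start: not taken
edx=4+31130=31134
halt.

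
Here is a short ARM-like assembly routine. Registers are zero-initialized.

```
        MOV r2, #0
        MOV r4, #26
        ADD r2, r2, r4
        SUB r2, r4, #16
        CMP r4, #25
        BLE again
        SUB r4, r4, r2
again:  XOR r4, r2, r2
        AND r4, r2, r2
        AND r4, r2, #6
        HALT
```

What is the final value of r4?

2

after MOV r2, #0: r2=0
after MOV r4, #26: r4=26
after ADD r2, r2, r4: r2=0+26=26
after SUB r2, r4, #16: r2=26-16=10
CMP r4, #25  (cmp 26,25)
BLE again: not taken
after SUB r4, r4, r2: r4=26-10=16
after XOR r4, r2, r2: r4=10^10=0
after AND r4, r2, r2: r4=10&10=10
after AND r4, r2, #6: r4=10&6=2
halt.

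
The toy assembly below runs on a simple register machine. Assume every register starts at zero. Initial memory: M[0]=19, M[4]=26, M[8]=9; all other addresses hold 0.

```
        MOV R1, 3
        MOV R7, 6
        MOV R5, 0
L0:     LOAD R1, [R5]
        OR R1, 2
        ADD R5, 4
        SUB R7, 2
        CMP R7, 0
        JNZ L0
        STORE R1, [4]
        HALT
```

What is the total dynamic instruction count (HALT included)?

R1=3
R7=6
R5=0
R1=M[0]=19
R1=19|2=19
R5=0+4=4
R7=6-2=4
CMP R7, 0  (cmp 4,0)
JNZ L0: taken
R1=M[4]=26
R1=26|2=26
R5=4+4=8
R7=4-2=2
CMP R7, 0  (cmp 2,0)
JNZ L0: taken
R1=M[8]=9
R1=9|2=11
R5=8+4=12
R7=2-2=0
CMP R7, 0  (cmp 0,0)
JNZ L0: not taken
STORE R1, [4] → M[4]=11
halt.
Total executed instructions: 23.

23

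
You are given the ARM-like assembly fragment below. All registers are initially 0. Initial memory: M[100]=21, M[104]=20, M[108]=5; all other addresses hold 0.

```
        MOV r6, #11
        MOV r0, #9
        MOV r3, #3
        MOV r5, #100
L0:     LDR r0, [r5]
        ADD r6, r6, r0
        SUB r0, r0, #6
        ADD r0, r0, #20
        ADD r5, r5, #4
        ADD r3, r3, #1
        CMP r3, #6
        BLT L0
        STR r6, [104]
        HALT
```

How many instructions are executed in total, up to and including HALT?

30

r6=11
r0=9
r3=3
r5=100
r0=M[100]=21
r6=11+21=32
r0=21-6=15
r0=15+20=35
r5=100+4=104
r3=3+1=4
CMP r3, #6  (cmp 4,6)
BLT L0: taken
r0=M[104]=20
r6=32+20=52
r0=20-6=14
r0=14+20=34
r5=104+4=108
r3=4+1=5
CMP r3, #6  (cmp 5,6)
BLT L0: taken
r0=M[108]=5
r6=52+5=57
r0=5-6=-1
r0=(-1)+20=19
r5=108+4=112
r3=5+1=6
CMP r3, #6  (cmp 6,6)
BLT L0: not taken
STR r6, [104] → M[104]=57
halt.
Total executed instructions: 30.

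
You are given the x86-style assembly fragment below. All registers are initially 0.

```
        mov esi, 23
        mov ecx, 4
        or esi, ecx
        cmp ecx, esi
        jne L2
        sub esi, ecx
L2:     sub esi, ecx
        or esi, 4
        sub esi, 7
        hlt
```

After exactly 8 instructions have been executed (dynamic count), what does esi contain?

after mov esi, 23: esi=23
after mov ecx, 4: ecx=4
after or esi, ecx: esi=23|4=23
cmp ecx, esi  (cmp 4,23)
jne L2: taken
after sub esi, ecx: esi=23-4=19
after or esi, 4: esi=19|4=23
after sub esi, 7: esi=23-7=16
After step 8: esi = 16.

16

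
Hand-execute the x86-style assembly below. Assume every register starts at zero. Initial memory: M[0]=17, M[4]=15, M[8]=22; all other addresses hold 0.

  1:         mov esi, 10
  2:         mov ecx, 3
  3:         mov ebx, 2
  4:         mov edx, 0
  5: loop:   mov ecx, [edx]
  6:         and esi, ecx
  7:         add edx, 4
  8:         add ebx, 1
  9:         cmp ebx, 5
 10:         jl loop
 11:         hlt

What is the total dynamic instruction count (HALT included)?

mov esi, 10 → esi=10
mov ecx, 3 → ecx=3
mov ebx, 2 → ebx=2
mov edx, 0 → edx=0
mov ecx, [edx] → ecx=M[0]=17
and esi, ecx → esi=10&17=0
add edx, 4 → edx=0+4=4
add ebx, 1 → ebx=2+1=3
cmp ebx, 5  (cmp 3,5)
jl loop: taken
mov ecx, [edx] → ecx=M[4]=15
and esi, ecx → esi=0&15=0
add edx, 4 → edx=4+4=8
add ebx, 1 → ebx=3+1=4
cmp ebx, 5  (cmp 4,5)
jl loop: taken
mov ecx, [edx] → ecx=M[8]=22
and esi, ecx → esi=0&22=0
add edx, 4 → edx=8+4=12
add ebx, 1 → ebx=4+1=5
cmp ebx, 5  (cmp 5,5)
jl loop: not taken
halt.
Total executed instructions: 23.

23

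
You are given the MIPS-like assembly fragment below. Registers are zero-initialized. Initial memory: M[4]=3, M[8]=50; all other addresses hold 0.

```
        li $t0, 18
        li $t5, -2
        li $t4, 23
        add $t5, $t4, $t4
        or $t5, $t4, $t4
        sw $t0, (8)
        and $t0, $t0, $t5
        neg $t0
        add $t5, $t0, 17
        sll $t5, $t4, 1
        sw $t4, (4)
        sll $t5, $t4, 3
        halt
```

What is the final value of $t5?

$t0=18
$t5=-2
$t4=23
$t5=23+23=46
$t5=23|23=23
sw $t0, (8) → M[8]=18
$t0=18&23=18
$t0=-(18)=-18
$t5=(-18)+17=-1
$t5=23<<1=46
sw $t4, (4) → M[4]=23
$t5=23<<3=184
halt.

184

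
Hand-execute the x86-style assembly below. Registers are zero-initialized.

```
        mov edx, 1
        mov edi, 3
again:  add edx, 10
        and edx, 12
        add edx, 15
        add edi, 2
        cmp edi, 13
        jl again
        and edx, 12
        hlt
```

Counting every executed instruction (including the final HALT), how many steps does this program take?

edx=1
edi=3
edx=1+10=11
edx=11&12=8
edx=8+15=23
edi=3+2=5
cmp edi, 13  (cmp 5,13)
jl again: taken
edx=23+10=33
edx=33&12=0
edx=0+15=15
edi=5+2=7
cmp edi, 13  (cmp 7,13)
jl again: taken
edx=15+10=25
edx=25&12=8
edx=8+15=23
edi=7+2=9
cmp edi, 13  (cmp 9,13)
jl again: taken
edx=23+10=33
edx=33&12=0
edx=0+15=15
edi=9+2=11
cmp edi, 13  (cmp 11,13)
jl again: taken
edx=15+10=25
edx=25&12=8
edx=8+15=23
edi=11+2=13
cmp edi, 13  (cmp 13,13)
jl again: not taken
edx=23&12=4
halt.
Total executed instructions: 34.

34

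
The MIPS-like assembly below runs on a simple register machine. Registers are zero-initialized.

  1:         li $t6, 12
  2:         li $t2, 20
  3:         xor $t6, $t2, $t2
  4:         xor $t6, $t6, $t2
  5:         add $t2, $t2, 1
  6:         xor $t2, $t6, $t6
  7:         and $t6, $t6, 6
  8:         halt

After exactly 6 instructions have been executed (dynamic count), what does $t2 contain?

$t6=12
$t2=20
$t6=20^20=0
$t6=0^20=20
$t2=20+1=21
$t2=20^20=0
After step 6: $t2 = 0.

0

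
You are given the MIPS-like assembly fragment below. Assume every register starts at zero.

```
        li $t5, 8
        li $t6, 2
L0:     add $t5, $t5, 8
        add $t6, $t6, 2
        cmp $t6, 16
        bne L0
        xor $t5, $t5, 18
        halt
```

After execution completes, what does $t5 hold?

li $t5, 8 → $t5=8
li $t6, 2 → $t6=2
add $t5, $t5, 8 → $t5=8+8=16
add $t6, $t6, 2 → $t6=2+2=4
cmp $t6, 16  (cmp 4,16)
bne L0: taken
add $t5, $t5, 8 → $t5=16+8=24
add $t6, $t6, 2 → $t6=4+2=6
cmp $t6, 16  (cmp 6,16)
bne L0: taken
add $t5, $t5, 8 → $t5=24+8=32
add $t6, $t6, 2 → $t6=6+2=8
cmp $t6, 16  (cmp 8,16)
bne L0: taken
add $t5, $t5, 8 → $t5=32+8=40
add $t6, $t6, 2 → $t6=8+2=10
cmp $t6, 16  (cmp 10,16)
bne L0: taken
add $t5, $t5, 8 → $t5=40+8=48
add $t6, $t6, 2 → $t6=10+2=12
cmp $t6, 16  (cmp 12,16)
bne L0: taken
add $t5, $t5, 8 → $t5=48+8=56
add $t6, $t6, 2 → $t6=12+2=14
cmp $t6, 16  (cmp 14,16)
bne L0: taken
add $t5, $t5, 8 → $t5=56+8=64
add $t6, $t6, 2 → $t6=14+2=16
cmp $t6, 16  (cmp 16,16)
bne L0: not taken
xor $t5, $t5, 18 → $t5=64^18=82
halt.

82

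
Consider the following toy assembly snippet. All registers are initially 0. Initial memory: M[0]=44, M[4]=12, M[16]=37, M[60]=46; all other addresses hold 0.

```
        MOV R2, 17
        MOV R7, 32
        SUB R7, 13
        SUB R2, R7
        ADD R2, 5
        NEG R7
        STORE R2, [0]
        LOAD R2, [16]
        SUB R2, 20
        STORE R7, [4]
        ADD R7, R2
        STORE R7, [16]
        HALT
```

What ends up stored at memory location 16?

-2

MOV R2, 17 → R2=17
MOV R7, 32 → R7=32
SUB R7, 13 → R7=32-13=19
SUB R2, R7 → R2=17-19=-2
ADD R2, 5 → R2=(-2)+5=3
NEG R7 → R7=-(19)=-19
STORE R2, [0] → M[0]=3
LOAD R2, [16] → R2=M[16]=37
SUB R2, 20 → R2=37-20=17
STORE R7, [4] → M[4]=-19
ADD R7, R2 → R7=(-19)+17=-2
STORE R7, [16] → M[16]=-2
halt.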